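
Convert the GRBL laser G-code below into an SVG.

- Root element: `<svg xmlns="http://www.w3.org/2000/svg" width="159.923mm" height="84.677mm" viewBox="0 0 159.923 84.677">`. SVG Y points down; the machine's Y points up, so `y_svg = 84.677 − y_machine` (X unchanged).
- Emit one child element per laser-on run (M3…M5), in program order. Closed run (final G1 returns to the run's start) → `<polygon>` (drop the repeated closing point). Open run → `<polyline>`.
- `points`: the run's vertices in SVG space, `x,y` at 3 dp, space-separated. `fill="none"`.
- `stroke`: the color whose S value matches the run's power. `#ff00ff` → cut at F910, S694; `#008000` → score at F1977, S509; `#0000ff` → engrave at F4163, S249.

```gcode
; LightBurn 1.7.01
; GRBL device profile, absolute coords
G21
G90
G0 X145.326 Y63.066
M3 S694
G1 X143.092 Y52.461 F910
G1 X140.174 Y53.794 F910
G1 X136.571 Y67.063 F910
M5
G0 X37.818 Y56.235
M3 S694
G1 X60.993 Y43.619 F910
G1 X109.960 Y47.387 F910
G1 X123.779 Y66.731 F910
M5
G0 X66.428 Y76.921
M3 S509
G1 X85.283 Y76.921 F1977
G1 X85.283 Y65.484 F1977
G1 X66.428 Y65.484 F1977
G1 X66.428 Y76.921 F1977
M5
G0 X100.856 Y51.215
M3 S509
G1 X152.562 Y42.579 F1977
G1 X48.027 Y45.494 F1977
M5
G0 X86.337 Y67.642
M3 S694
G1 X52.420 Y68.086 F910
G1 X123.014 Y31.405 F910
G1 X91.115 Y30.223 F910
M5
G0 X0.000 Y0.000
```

<svg xmlns="http://www.w3.org/2000/svg" width="159.923mm" height="84.677mm" viewBox="0 0 159.923 84.677">
  <polyline points="145.326,21.611 143.092,32.216 140.174,30.883 136.571,17.614" fill="none" stroke="#ff00ff"/>
  <polyline points="37.818,28.442 60.993,41.058 109.960,37.290 123.779,17.946" fill="none" stroke="#ff00ff"/>
  <polygon points="66.428,7.756 85.283,7.756 85.283,19.193 66.428,19.193" fill="none" stroke="#008000"/>
  <polyline points="100.856,33.462 152.562,42.098 48.027,39.183" fill="none" stroke="#008000"/>
  <polyline points="86.337,17.035 52.420,16.591 123.014,53.272 91.115,54.454" fill="none" stroke="#ff00ff"/>
</svg>

Machine Y-up, SVG Y-down with viewBox height 84.677, so y_svg = 84.677 − y_machine; X carries over.

Run 1: S694 ⇒ cut layer `#ff00ff`. The run is open, so emit a `<polyline>` with points (Y-flipped): 145.326,21.611 143.092,32.216 140.174,30.883 136.571,17.614.

Run 2: S694 ⇒ cut layer `#ff00ff`. The run is open, so emit a `<polyline>` with points (Y-flipped): 37.818,28.442 60.993,41.058 109.960,37.290 123.779,17.946.

Run 3: S509 ⇒ score layer `#008000`. The run returns to its start, so emit a `<polygon>` with points (Y-flipped): 66.428,7.756 85.283,7.756 85.283,19.193 66.428,19.193.

Run 4: S509 ⇒ score layer `#008000`. The run is open, so emit a `<polyline>` with points (Y-flipped): 100.856,33.462 152.562,42.098 48.027,39.183.

Run 5: power S694 maps to stroke `#ff00ff` (cut). The run is open, so emit a `<polyline>` with points (Y-flipped): 86.337,17.035 52.420,16.591 123.014,53.272 91.115,54.454.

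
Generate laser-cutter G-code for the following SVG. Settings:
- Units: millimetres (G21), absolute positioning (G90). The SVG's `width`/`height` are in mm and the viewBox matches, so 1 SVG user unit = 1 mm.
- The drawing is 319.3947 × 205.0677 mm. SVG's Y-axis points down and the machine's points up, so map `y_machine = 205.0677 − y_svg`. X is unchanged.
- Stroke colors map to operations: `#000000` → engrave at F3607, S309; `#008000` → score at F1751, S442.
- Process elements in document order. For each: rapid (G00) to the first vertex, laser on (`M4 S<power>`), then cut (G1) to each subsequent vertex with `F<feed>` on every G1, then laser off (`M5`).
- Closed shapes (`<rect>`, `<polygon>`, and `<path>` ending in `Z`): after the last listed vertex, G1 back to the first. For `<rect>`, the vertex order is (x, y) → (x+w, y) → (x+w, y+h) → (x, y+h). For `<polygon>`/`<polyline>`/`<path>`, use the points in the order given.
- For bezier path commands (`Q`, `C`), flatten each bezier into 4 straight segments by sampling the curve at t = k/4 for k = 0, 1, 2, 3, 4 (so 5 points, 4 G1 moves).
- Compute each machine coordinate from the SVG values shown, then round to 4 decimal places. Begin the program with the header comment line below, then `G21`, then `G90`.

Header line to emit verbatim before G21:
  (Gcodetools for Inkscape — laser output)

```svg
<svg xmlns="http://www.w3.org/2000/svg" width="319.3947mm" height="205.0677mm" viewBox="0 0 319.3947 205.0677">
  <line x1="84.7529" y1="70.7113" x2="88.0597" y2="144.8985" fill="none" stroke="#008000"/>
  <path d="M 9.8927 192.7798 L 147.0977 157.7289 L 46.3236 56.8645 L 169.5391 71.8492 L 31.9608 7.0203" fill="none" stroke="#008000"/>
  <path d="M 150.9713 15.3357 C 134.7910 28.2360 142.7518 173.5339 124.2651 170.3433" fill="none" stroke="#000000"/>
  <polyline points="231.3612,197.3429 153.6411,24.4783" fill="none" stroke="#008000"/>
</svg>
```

(Gcodetools for Inkscape — laser output)
G21
G90
G00 X84.7529 Y134.3564
M4 S442
G1 X88.0597 Y60.1692 F1751
M5
G00 X9.8927 Y12.2879
M4 S442
G1 X147.0977 Y47.3388 F1751
G1 X46.3236 Y148.2032 F1751
G1 X169.5391 Y133.2185 F1751
G1 X31.9608 Y198.0474 F1751
M5
G00 X150.9713 Y189.7320
M4 S309
G1 X142.5721 Y159.6211 F3607
G1 X138.4831 Y106.1941 F3607
G1 X133.9617 Y55.7842 F3607
G1 X124.2651 Y34.7244 F3607
M5
G00 X231.3612 Y7.7248
M4 S442
G1 X153.6411 Y180.5894 F1751
M5

Since the viewBox matches the mm dimensions, user units are millimetres directly. The only transform is the Y-flip y_m = 205.0677 − y_svg.

Shape 1 is a line segment drawn with `<line>`. Its stroke #008000 means score at S442, F1751. After flipping Y the toolpath is (84.7529,134.3564) → (88.0597,60.1692).

Shape 2 is a open polyline drawn with `<path>`. Its stroke #008000 means score at S442, F1751. After flipping Y the toolpath is (9.8927,12.2879) → (147.0977,47.3388) → (46.3236,148.2032) → (169.5391,133.2185) → (31.9608,198.0474).

Shape 3 is a cubic bezier drawn with `<path>`. Its stroke #000000 means engrave at S309, F3607. After flipping Y the toolpath is (150.9713,189.7320) → (142.5721,159.6211) → (138.4831,106.1941) → (133.9617,55.7842) → (124.2651,34.7244).

Shape 4 is a line segment drawn with `<polyline>`. Its stroke #008000 means score at S442, F1751. After flipping Y the toolpath is (231.3612,7.7248) → (153.6411,180.5894).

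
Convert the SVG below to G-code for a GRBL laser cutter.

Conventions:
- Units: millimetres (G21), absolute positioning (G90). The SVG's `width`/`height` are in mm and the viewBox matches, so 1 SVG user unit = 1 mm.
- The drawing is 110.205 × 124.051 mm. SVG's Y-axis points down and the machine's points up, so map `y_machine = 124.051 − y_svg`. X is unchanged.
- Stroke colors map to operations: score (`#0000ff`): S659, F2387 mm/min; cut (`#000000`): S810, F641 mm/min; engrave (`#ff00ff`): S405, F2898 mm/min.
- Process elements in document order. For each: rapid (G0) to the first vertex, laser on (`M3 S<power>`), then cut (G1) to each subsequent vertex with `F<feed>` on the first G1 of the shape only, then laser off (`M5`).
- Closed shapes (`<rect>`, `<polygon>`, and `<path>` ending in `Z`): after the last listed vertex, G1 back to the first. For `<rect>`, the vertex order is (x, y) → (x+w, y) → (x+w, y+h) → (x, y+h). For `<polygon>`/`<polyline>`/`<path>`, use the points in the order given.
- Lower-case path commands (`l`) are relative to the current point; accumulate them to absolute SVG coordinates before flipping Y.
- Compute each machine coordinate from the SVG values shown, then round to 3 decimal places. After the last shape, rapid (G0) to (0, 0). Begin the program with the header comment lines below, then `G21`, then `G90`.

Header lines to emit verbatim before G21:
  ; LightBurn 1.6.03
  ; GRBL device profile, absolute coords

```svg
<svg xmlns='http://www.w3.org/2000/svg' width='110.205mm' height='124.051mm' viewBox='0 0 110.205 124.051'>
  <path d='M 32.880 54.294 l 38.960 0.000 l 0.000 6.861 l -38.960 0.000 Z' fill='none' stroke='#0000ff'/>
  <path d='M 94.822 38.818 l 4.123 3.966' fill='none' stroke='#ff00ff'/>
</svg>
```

1 u = 1 mm; y_m = 124.051 − y.

[1] `<path>` rectangle, #0000ff→score S659 F2387: (32.880,69.757) → (71.840,69.757) → (71.840,62.896) → (32.880,62.896) → (32.880,69.757) (closed)

[2] `<path>` line segment, #ff00ff→engrave S405 F2898: (94.822,85.233) → (98.945,81.267)

; LightBurn 1.6.03
; GRBL device profile, absolute coords
G21
G90
G0 X32.880 Y69.757
M3 S659
G1 X71.840 Y69.757 F2387
G1 X71.840 Y62.896
G1 X32.880 Y62.896
G1 X32.880 Y69.757
M5
G0 X94.822 Y85.233
M3 S405
G1 X98.945 Y81.267 F2898
M5
G0 X0.000 Y0.000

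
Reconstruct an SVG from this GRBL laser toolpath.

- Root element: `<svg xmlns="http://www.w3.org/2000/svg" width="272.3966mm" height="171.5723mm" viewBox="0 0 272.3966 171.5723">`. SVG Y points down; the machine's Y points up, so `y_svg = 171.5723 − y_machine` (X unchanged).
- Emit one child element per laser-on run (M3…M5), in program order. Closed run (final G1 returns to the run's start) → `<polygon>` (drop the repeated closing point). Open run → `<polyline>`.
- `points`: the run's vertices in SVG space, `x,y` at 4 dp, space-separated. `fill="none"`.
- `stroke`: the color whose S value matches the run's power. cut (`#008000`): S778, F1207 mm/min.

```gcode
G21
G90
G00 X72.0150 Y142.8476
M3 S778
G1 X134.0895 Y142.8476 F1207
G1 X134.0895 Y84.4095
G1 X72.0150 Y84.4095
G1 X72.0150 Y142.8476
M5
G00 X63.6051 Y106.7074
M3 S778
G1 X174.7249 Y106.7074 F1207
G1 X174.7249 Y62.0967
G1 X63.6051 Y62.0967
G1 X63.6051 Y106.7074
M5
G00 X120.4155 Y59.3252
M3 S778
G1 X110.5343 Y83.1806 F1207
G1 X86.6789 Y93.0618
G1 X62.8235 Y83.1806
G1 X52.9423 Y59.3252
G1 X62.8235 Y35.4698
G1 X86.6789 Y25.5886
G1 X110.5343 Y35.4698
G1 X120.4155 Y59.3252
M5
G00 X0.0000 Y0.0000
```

<svg xmlns="http://www.w3.org/2000/svg" width="272.3966mm" height="171.5723mm" viewBox="0 0 272.3966 171.5723">
  <polygon points="72.0150,28.7247 134.0895,28.7247 134.0895,87.1628 72.0150,87.1628" fill="none" stroke="#008000"/>
  <polygon points="63.6051,64.8649 174.7249,64.8649 174.7249,109.4756 63.6051,109.4756" fill="none" stroke="#008000"/>
  <polygon points="120.4155,112.2471 110.5343,88.3917 86.6789,78.5105 62.8235,88.3917 52.9423,112.2471 62.8235,136.1025 86.6789,145.9837 110.5343,136.1025" fill="none" stroke="#008000"/>
</svg>

y_svg = 171.5723 − y_m. Every run uses S778, so all elements get stroke `#008000` (cut).

[1] closed run; points: 72.0150,28.7247 134.0895,28.7247 134.0895,87.1628 72.0150,87.1628

[2] closed run; points: 63.6051,64.8649 174.7249,64.8649 174.7249,109.4756 63.6051,109.4756

[3] closed run; points: 120.4155,112.2471 110.5343,88.3917 86.6789,78.5105 62.8235,88.3917 52.9423,112.2471 62.8235,136.1025 86.6789,145.9837 110.5343,136.1025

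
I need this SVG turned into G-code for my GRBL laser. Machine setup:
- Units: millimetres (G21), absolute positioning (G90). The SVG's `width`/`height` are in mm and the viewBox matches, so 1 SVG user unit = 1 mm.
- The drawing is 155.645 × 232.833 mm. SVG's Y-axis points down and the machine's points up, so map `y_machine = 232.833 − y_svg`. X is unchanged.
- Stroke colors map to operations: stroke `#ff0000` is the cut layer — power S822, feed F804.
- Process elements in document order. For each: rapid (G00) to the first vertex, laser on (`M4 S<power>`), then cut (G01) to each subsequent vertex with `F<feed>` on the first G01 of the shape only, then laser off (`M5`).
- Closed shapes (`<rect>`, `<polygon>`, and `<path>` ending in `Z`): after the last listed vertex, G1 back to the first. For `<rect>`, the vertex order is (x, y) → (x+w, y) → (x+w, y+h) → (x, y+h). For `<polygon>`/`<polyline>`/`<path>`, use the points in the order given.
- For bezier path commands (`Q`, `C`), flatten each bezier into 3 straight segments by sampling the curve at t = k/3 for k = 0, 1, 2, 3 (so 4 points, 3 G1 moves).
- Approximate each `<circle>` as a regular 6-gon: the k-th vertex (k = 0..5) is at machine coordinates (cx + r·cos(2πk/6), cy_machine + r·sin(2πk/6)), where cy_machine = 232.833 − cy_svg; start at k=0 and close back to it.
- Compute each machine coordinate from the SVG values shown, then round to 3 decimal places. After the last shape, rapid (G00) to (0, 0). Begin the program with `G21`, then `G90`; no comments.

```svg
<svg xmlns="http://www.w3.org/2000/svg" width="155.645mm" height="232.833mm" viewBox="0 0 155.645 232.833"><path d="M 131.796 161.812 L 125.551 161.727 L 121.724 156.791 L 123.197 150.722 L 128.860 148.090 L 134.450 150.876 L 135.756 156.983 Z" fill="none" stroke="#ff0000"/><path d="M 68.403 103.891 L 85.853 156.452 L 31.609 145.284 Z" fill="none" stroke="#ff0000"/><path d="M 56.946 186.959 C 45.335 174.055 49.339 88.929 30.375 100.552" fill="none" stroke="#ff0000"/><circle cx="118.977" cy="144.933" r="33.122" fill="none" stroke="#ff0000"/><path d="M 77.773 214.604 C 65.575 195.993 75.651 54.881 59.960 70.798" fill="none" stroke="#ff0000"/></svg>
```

G21
G90
G00 X131.796 Y71.021
M4 S822
G01 X125.551 Y71.106 F804
G01 X121.724 Y76.042
G01 X123.197 Y82.111
G01 X128.860 Y84.743
G01 X134.450 Y81.957
G01 X135.756 Y75.850
G01 X131.796 Y71.021
M5
G00 X68.403 Y128.942
M4 S822
G01 X85.853 Y76.381 F804
G01 X31.609 Y87.549
G01 X68.403 Y128.942
M5
G00 X56.946 Y45.874
M4 S822
G01 X49.111 Y76.594 F804
G01 X43.112 Y117.913
G01 X30.375 Y132.281
M5
G00 X152.099 Y87.900
M4 S822
G01 X135.538 Y116.584 F804
G01 X102.416 Y116.584
G01 X85.855 Y87.900
G01 X102.416 Y59.216
G01 X135.538 Y59.216
G01 X152.099 Y87.900
M5
G00 X77.773 Y18.229
M4 S822
G01 X71.220 Y67.321 F804
G01 X68.841 Y135.962
G01 X59.960 Y162.035
M5
G00 X0.000 Y0.000

Since the viewBox matches the mm dimensions, user units are millimetres directly. The only transform is the Y-flip y_m = 232.833 − y_svg.

Shape 1 is a regular polygon drawn with `<path>`. Its stroke #ff0000 means cut at S822, F804. After flipping Y the toolpath is (131.796,71.021) → (125.551,71.106) → (121.724,76.042) → (123.197,82.111) → (128.860,84.743) → (134.450,81.957) → (135.756,75.850) → (131.796,71.021), returning to the start.

Shape 2 is a regular polygon drawn with `<path>`. Its stroke #ff0000 means cut at S822, F804. After flipping Y the toolpath is (68.403,128.942) → (85.853,76.381) → (31.609,87.549) → (68.403,128.942), returning to the start.

Shape 3 is a cubic bezier drawn with `<path>`. Its stroke #ff0000 means cut at S822, F804. After flipping Y the toolpath is (56.946,45.874) → (49.111,76.594) → (43.112,117.913) → (30.375,132.281).

Shape 4 is a circle drawn with `<circle>`. Its stroke #ff0000 means cut at S822, F804. After flipping Y the toolpath is (152.099,87.900) → (135.538,116.584) → (102.416,116.584) → (85.855,87.900) → (102.416,59.216) → (135.538,59.216) → (152.099,87.900), returning to the start.

Shape 5 is a cubic bezier drawn with `<path>`. Its stroke #ff0000 means cut at S822, F804. After flipping Y the toolpath is (77.773,18.229) → (71.220,67.321) → (68.841,135.962) → (59.960,162.035).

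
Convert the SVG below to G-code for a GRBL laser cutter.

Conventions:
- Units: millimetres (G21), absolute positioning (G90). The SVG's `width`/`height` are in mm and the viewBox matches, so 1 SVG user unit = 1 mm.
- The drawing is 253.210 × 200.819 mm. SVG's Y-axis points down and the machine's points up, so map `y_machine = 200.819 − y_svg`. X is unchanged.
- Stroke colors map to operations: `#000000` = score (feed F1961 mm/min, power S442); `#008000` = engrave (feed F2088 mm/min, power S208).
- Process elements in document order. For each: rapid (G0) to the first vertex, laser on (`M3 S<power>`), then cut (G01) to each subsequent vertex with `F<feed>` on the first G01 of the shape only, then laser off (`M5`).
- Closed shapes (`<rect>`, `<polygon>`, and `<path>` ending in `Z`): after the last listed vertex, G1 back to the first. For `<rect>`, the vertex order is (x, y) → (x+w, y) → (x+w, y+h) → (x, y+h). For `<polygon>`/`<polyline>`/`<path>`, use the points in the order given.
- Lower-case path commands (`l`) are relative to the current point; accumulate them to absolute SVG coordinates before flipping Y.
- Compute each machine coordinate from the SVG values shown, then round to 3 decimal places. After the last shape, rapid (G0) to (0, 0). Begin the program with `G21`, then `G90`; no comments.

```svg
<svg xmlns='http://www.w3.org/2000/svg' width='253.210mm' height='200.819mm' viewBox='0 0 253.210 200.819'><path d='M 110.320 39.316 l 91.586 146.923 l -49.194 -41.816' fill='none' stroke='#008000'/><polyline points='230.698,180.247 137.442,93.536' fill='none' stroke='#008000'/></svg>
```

G21
G90
G0 X110.320 Y161.503
M3 S208
G01 X201.906 Y14.580 F2088
G01 X152.712 Y56.396
M5
G0 X230.698 Y20.572
M3 S208
G01 X137.442 Y107.283 F2088
M5
G0 X0.000 Y0.000

Since the viewBox matches the mm dimensions, user units are millimetres directly. The only transform is the Y-flip y_m = 200.819 − y_svg.

Shape 1 is a open polyline drawn with `<path>`. Its stroke #008000 means engrave at S208, F2088. After flipping Y the toolpath is (110.320,161.503) → (201.906,14.580) → (152.712,56.396).

Shape 2 is a line segment drawn with `<polyline>`. Its stroke #008000 means engrave at S208, F2088. After flipping Y the toolpath is (230.698,20.572) → (137.442,107.283).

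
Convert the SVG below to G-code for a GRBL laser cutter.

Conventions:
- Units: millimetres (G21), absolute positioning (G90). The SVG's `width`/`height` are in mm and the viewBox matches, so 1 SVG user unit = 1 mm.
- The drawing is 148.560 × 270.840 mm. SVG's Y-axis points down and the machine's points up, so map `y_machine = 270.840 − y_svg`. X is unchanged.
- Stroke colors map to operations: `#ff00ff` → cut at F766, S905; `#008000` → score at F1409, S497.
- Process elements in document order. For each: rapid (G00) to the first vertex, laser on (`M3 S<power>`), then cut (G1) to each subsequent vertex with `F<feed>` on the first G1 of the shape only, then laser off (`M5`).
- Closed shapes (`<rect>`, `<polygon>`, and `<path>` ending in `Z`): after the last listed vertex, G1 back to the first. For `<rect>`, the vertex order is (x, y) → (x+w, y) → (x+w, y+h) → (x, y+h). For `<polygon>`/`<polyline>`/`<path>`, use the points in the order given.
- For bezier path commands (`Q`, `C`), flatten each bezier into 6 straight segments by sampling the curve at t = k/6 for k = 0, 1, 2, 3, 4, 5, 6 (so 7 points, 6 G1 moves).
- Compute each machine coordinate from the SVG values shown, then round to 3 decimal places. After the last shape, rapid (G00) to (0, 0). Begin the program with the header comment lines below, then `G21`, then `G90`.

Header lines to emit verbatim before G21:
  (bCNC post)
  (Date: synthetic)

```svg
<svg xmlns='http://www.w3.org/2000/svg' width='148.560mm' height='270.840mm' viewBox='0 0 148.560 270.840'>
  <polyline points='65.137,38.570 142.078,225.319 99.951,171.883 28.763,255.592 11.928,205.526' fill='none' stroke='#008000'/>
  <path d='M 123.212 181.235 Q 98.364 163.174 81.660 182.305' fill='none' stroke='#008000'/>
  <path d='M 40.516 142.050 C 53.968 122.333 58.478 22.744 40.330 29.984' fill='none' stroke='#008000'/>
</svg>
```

(bCNC post)
(Date: synthetic)
G21
G90
G00 X65.137 Y232.270
M3 S497
G1 X142.078 Y45.521 F1409
G1 X99.951 Y98.957
G1 X28.763 Y15.248
G1 X11.928 Y65.314
M5
G00 X123.212 Y89.605
M3 S497
G1 X115.156 Y94.592 F1409
G1 X107.552 Y97.513
G1 X100.400 Y98.368
G1 X93.701 Y97.157
G1 X87.454 Y93.879
G1 X81.660 Y88.535
M5
G00 X40.516 Y128.790
M3 S497
G1 X46.433 Y144.440 F1409
G1 X50.479 Y168.216
G1 X52.273 Y194.932
G1 X51.433 Y219.401
G1 X47.579 Y236.438
G1 X40.330 Y240.856
M5
G00 X0.000 Y0.000

1 u = 1 mm; y_m = 270.840 − y.

[1] `<polyline>` open polyline, #008000→score S497 F1409: (65.137,232.270) → (142.078,45.521) → (99.951,98.957) → (28.763,15.248) → (11.928,65.314)

[2] `<path>` quadratic bezier, #008000→score S497 F1409: (123.212,89.605) → (115.156,94.592) → (107.552,97.513) → (100.400,98.368) → (93.701,97.157) → (87.454,93.879) → (81.660,88.535)

[3] `<path>` cubic bezier, #008000→score S497 F1409: (40.516,128.790) → (46.433,144.440) → (50.479,168.216) → (52.273,194.932) → (51.433,219.401) → (47.579,236.438) → (40.330,240.856)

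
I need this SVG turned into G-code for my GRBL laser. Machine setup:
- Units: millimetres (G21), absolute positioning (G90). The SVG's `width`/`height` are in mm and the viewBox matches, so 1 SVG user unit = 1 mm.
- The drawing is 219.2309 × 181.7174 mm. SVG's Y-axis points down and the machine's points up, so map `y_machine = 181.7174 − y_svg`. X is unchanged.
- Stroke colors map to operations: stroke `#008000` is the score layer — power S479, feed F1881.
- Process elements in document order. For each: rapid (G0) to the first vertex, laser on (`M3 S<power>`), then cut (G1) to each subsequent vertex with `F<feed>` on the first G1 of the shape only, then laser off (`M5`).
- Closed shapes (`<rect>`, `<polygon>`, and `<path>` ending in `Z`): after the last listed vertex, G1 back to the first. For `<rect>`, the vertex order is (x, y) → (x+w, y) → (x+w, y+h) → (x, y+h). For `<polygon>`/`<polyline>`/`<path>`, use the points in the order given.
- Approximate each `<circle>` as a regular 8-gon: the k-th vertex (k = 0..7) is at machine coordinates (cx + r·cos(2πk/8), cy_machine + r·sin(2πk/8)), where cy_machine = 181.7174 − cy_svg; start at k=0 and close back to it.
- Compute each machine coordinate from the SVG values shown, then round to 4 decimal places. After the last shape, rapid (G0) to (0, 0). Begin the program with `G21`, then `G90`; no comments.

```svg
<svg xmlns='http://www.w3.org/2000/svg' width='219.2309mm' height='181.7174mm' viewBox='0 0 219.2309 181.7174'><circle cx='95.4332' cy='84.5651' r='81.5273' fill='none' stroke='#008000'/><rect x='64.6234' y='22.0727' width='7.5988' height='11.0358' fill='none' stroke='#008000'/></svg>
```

G21
G90
G0 X176.9605 Y97.1523
M3 S479
G1 X153.0817 Y154.8008 F1881
G1 X95.4332 Y178.6796
G1 X37.7847 Y154.8008
G1 X13.9059 Y97.1523
G1 X37.7847 Y39.5038
G1 X95.4332 Y15.6250
G1 X153.0817 Y39.5038
G1 X176.9605 Y97.1523
M5
G0 X64.6234 Y159.6447
M3 S479
G1 X72.2222 Y159.6447 F1881
G1 X72.2222 Y148.6089
G1 X64.6234 Y148.6089
G1 X64.6234 Y159.6447
M5
G0 X0.0000 Y0.0000

Since the viewBox matches the mm dimensions, user units are millimetres directly. The only transform is the Y-flip y_m = 181.7174 − y_svg.

Shape 1 is a circle drawn with `<circle>`. Its stroke #008000 means score at S479, F1881. After flipping Y the toolpath is (176.9605,97.1523) → (153.0817,154.8008) → (95.4332,178.6796) → (37.7847,154.8008) → (13.9059,97.1523) → (37.7847,39.5038) → (95.4332,15.6250) → (153.0817,39.5038) → (176.9605,97.1523), returning to the start.

Shape 2 is a rectangle drawn with `<rect>`. Its stroke #008000 means score at S479, F1881. After flipping Y the toolpath is (64.6234,159.6447) → (72.2222,159.6447) → (72.2222,148.6089) → (64.6234,148.6089) → (64.6234,159.6447), returning to the start.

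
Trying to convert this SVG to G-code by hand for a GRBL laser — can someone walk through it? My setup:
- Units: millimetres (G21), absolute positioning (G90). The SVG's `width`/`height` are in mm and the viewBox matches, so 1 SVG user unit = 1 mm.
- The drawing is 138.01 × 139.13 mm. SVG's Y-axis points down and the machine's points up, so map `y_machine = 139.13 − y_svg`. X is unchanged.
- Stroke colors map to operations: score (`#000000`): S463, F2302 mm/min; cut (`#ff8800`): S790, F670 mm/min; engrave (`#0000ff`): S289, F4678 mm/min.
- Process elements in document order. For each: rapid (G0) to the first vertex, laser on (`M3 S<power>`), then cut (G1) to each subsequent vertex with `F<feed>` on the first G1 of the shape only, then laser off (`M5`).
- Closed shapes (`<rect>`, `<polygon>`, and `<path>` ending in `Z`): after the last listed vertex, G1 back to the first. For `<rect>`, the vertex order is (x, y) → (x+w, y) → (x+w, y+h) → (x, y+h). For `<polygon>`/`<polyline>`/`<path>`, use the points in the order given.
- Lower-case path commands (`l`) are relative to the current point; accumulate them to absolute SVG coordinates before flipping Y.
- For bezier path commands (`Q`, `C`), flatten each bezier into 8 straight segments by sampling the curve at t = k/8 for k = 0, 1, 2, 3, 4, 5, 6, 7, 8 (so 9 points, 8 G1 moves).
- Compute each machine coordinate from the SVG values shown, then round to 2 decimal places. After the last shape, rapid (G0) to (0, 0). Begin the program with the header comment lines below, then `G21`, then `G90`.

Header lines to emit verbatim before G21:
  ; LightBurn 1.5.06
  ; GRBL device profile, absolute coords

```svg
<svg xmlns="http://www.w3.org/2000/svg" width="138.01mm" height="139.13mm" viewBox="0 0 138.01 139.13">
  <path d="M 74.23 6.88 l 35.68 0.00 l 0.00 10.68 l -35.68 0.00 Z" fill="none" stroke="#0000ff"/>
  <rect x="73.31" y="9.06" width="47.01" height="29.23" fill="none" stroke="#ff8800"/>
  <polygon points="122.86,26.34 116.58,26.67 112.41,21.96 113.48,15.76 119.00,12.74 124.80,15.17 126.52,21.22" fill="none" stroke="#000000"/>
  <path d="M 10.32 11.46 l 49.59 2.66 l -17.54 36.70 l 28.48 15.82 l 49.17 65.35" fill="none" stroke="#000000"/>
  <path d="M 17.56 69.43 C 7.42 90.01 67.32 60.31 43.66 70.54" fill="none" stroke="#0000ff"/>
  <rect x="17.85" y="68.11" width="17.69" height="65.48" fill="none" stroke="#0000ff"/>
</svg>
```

1 u = 1 mm; y_m = 139.13 − y.

[1] `<path>` rectangle, #0000ff→engrave S289 F4678: (74.23,132.25) → (109.91,132.25) → (109.91,121.57) → (74.23,121.57) → (74.23,132.25) (closed)

[2] `<rect>` rectangle, #ff8800→cut S790 F670: (73.31,130.07) → (120.32,130.07) → (120.32,100.84) → (73.31,100.84) → (73.31,130.07) (closed)

[3] `<polygon>` regular polygon, #000000→score S463 F2302: (122.86,112.79) → (116.58,112.46) → (112.41,117.17) → (113.48,123.37) → (119.00,126.39) → (124.80,123.96) → (126.52,117.91) → (122.86,112.79) (closed)

[4] `<path>` open polyline, #000000→score S463 F2302: (10.32,127.67) → (59.91,125.01) → (42.37,88.31) → (70.85,72.49) → (120.02,7.14)

[5] `<path>` cubic bezier, #0000ff→engrave S289 F4678: (17.56,69.70) → (16.74,64.16) → (20.69,62.28) → (27.60,63.00) → (35.68,65.26) → (43.13,68.01) → (48.14,70.19) → (48.92,70.73) → (43.66,68.59)

[6] `<rect>` rectangle, #0000ff→engrave S289 F4678: (17.85,71.02) → (35.54,71.02) → (35.54,5.54) → (17.85,5.54) → (17.85,71.02) (closed)

; LightBurn 1.5.06
; GRBL device profile, absolute coords
G21
G90
G0 X74.23 Y132.25
M3 S289
G1 X109.91 Y132.25 F4678
G1 X109.91 Y121.57
G1 X74.23 Y121.57
G1 X74.23 Y132.25
M5
G0 X73.31 Y130.07
M3 S790
G1 X120.32 Y130.07 F670
G1 X120.32 Y100.84
G1 X73.31 Y100.84
G1 X73.31 Y130.07
M5
G0 X122.86 Y112.79
M3 S463
G1 X116.58 Y112.46 F2302
G1 X112.41 Y117.17
G1 X113.48 Y123.37
G1 X119.00 Y126.39
G1 X124.80 Y123.96
G1 X126.52 Y117.91
G1 X122.86 Y112.79
M5
G0 X10.32 Y127.67
M3 S463
G1 X59.91 Y125.01 F2302
G1 X42.37 Y88.31
G1 X70.85 Y72.49
G1 X120.02 Y7.14
M5
G0 X17.56 Y69.70
M3 S289
G1 X16.74 Y64.16 F4678
G1 X20.69 Y62.28
G1 X27.60 Y63.00
G1 X35.68 Y65.26
G1 X43.13 Y68.01
G1 X48.14 Y70.19
G1 X48.92 Y70.73
G1 X43.66 Y68.59
M5
G0 X17.85 Y71.02
M3 S289
G1 X35.54 Y71.02 F4678
G1 X35.54 Y5.54
G1 X17.85 Y5.54
G1 X17.85 Y71.02
M5
G0 X0.00 Y0.00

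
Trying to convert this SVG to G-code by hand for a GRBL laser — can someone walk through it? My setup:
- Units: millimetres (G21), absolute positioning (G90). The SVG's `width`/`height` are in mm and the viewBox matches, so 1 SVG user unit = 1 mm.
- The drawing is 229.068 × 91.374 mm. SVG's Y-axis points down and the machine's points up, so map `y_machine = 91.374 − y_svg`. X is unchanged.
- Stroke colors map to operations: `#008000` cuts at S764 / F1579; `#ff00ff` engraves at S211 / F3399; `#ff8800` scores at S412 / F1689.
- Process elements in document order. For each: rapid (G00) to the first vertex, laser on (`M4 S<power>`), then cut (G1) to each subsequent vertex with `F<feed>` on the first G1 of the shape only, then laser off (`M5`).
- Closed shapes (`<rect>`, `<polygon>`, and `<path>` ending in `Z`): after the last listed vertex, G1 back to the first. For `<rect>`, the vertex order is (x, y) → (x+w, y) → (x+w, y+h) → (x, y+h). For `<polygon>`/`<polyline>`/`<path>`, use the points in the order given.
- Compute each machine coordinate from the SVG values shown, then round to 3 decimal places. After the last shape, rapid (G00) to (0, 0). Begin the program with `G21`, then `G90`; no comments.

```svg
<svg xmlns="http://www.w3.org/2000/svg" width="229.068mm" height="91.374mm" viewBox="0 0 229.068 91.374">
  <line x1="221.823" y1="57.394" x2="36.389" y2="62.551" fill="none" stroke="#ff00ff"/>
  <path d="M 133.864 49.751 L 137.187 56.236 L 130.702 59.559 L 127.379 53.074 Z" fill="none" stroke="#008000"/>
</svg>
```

G21
G90
G00 X221.823 Y33.980
M4 S211
G1 X36.389 Y28.823 F3399
M5
G00 X133.864 Y41.623
M4 S764
G1 X137.187 Y35.138 F1579
G1 X130.702 Y31.815
G1 X127.379 Y38.300
G1 X133.864 Y41.623
M5
G00 X0.000 Y0.000

viewBox `0 0 229.068 91.374` with mm width/height → 1 unit = 1 mm. Flip: y_m = 91.374 − y_svg.

**Shape 1** — `<line>` line segment, stroke `#ff00ff` → engrave (S211, F3399). Machine vertices: (221.823,33.980) → (36.389,28.823). Open path.

**Shape 2** — `<path>` regular polygon, stroke `#008000` → cut (S764, F1579). Machine vertices: (133.864,41.623) → (137.187,35.138) → (130.702,31.815) → (127.379,38.300) → (133.864,41.623). Closed: final G1 returns to the first vertex.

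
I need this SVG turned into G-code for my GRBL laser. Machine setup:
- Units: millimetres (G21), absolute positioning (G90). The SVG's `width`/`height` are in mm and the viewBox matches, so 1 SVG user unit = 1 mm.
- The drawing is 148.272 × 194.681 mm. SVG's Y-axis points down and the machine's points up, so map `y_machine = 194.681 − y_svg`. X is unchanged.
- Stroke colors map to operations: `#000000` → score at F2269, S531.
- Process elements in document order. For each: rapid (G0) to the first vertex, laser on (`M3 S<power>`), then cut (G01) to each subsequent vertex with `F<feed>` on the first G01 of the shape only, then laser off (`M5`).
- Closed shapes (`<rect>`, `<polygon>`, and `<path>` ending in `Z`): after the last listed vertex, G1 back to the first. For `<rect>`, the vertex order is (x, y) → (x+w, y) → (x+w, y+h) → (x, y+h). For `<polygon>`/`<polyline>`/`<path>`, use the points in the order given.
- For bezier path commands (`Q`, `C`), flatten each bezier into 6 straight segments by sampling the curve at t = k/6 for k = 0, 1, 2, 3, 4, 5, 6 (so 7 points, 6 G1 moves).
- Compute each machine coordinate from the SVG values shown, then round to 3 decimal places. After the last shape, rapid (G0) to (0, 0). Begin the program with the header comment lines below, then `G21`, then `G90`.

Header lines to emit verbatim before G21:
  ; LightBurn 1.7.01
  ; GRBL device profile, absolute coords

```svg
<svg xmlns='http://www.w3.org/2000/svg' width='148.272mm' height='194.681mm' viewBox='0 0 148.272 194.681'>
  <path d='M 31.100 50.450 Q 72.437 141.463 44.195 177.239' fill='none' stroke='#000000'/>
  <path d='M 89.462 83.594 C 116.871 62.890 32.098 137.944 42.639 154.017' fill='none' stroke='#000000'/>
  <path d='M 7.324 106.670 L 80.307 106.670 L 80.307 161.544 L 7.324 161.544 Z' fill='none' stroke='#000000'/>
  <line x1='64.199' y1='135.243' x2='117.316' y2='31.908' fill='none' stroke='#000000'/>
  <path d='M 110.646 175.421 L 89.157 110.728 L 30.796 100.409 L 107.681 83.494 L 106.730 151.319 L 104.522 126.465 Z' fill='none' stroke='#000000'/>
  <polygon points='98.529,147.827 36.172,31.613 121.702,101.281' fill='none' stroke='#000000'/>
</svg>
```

1 u = 1 mm; y_m = 194.681 − y.

[1] `<path>` quadratic bezier, #000000→score S531 F2269: (31.100,144.231) → (42.946,115.428) → (50.927,89.693) → (55.042,67.027) → (55.292,47.430) → (51.676,30.902) → (44.195,17.442)

[2] `<path>` cubic bezier, #000000→score S531 F2269: (89.462,111.087) → (94.779,114.176) → (87.162,105.603) → (72.376,89.667) → (56.184,70.666) → (44.351,52.899) → (42.639,40.664)

[3] `<path>` rectangle, #000000→score S531 F2269: (7.324,88.011) → (80.307,88.011) → (80.307,33.137) → (7.324,33.137) → (7.324,88.011) (closed)

[4] `<line>` line segment, #000000→score S531 F2269: (64.199,59.438) → (117.316,162.773)

[5] `<path>` closed polygon, #000000→score S531 F2269: (110.646,19.260) → (89.157,83.953) → (30.796,94.272) → (107.681,111.187) → (106.730,43.362) → (104.522,68.216) → (110.646,19.260) (closed)

[6] `<polygon>` closed polygon, #000000→score S531 F2269: (98.529,46.854) → (36.172,163.068) → (121.702,93.400) → (98.529,46.854) (closed)

; LightBurn 1.7.01
; GRBL device profile, absolute coords
G21
G90
G0 X31.100 Y144.231
M3 S531
G01 X42.946 Y115.428 F2269
G01 X50.927 Y89.693
G01 X55.042 Y67.027
G01 X55.292 Y47.430
G01 X51.676 Y30.902
G01 X44.195 Y17.442
M5
G0 X89.462 Y111.087
M3 S531
G01 X94.779 Y114.176 F2269
G01 X87.162 Y105.603
G01 X72.376 Y89.667
G01 X56.184 Y70.666
G01 X44.351 Y52.899
G01 X42.639 Y40.664
M5
G0 X7.324 Y88.011
M3 S531
G01 X80.307 Y88.011 F2269
G01 X80.307 Y33.137
G01 X7.324 Y33.137
G01 X7.324 Y88.011
M5
G0 X64.199 Y59.438
M3 S531
G01 X117.316 Y162.773 F2269
M5
G0 X110.646 Y19.260
M3 S531
G01 X89.157 Y83.953 F2269
G01 X30.796 Y94.272
G01 X107.681 Y111.187
G01 X106.730 Y43.362
G01 X104.522 Y68.216
G01 X110.646 Y19.260
M5
G0 X98.529 Y46.854
M3 S531
G01 X36.172 Y163.068 F2269
G01 X121.702 Y93.400
G01 X98.529 Y46.854
M5
G0 X0.000 Y0.000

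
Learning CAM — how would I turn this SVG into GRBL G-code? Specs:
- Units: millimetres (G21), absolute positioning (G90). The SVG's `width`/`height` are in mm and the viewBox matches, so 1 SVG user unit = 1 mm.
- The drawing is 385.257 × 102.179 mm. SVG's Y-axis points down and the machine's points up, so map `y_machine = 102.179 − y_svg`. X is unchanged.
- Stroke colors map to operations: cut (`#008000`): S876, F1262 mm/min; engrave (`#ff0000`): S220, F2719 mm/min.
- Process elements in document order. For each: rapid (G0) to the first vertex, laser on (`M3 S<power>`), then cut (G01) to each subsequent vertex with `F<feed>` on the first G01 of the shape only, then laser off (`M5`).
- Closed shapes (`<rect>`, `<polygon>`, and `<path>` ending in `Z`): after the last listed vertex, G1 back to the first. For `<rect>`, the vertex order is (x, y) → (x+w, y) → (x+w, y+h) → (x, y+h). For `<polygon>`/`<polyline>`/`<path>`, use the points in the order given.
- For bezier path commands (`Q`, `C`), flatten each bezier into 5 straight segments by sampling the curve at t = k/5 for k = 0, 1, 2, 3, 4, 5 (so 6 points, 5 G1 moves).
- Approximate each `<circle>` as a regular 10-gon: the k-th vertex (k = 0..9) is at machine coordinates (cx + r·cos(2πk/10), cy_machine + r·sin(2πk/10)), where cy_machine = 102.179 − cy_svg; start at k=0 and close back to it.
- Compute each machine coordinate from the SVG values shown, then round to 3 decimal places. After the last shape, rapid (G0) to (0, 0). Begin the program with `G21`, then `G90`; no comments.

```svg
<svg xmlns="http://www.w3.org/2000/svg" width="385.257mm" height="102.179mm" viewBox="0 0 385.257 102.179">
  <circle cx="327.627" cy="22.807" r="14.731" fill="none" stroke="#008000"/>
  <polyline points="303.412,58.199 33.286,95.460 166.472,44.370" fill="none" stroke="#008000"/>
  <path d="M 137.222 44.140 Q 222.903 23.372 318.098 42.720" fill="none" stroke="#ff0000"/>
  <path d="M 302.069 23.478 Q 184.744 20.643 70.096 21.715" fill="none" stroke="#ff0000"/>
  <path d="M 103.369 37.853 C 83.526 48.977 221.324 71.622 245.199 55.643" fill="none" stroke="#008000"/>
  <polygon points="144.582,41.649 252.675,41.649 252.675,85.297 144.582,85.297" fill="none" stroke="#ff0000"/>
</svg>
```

G21
G90
G0 X342.358 Y79.372
M3 S876
G01 X339.545 Y88.031 F1262
G01 X332.179 Y93.382
G01 X323.075 Y93.382
G01 X315.709 Y88.031
G01 X312.896 Y79.372
G01 X315.709 Y70.713
G01 X323.075 Y65.362
G01 X332.179 Y65.362
G01 X339.545 Y70.713
G01 X342.358 Y79.372
M5
G0 X303.412 Y43.980
M3 S876
G01 X33.286 Y6.719 F1262
G01 X166.472 Y57.809
M5
G0 X137.222 Y58.039
M3 S220
G01 X171.875 Y64.742 F2719
G01 X207.289 Y68.235
G01 X243.464 Y68.519
G01 X280.401 Y65.594
G01 X318.098 Y59.459
M5
G0 X302.069 Y78.701
M3 S220
G01 X255.246 Y79.679 F2719
G01 X208.637 Y80.344
G01 X162.243 Y80.696
G01 X116.062 Y80.737
G01 X70.096 Y80.464
M5
G0 X103.369 Y64.326
M3 S876
G01 X108.208 Y56.670 F1262
G01 X137.845 Y48.656
G01 X179.246 Y42.691
G01 X219.376 Y41.182
G01 X245.199 Y46.536
M5
G0 X144.582 Y60.530
M3 S220
G01 X252.675 Y60.530 F2719
G01 X252.675 Y16.882
G01 X144.582 Y16.882
G01 X144.582 Y60.530
M5
G0 X0.000 Y0.000

viewBox `0 0 385.257 102.179` with mm width/height → 1 unit = 1 mm. Flip: y_m = 102.179 − y_svg.

**Shape 1** — `<circle>` circle, stroke `#008000` → cut (S876, F1262). Machine vertices: (342.358,79.372) → (339.545,88.031) → (332.179,93.382) → (323.075,93.382) → (315.709,88.031) → (312.896,79.372) → (315.709,70.713) → (323.075,65.362) → (332.179,65.362) → (339.545,70.713) → (342.358,79.372). Closed: final G1 returns to the first vertex.

**Shape 2** — `<polyline>` open polyline, stroke `#008000` → cut (S876, F1262). Machine vertices: (303.412,43.980) → (33.286,6.719) → (166.472,57.809). Open path.

**Shape 3** — `<path>` quadratic bezier, stroke `#ff0000` → engrave (S220, F2719). Control points (SVG): P0=(137.222,44.140), P1=(222.903,23.372), P2=(318.098,42.720); sampled at t=k/5. Machine vertices: (137.222,58.039) → (171.875,64.742) → (207.289,68.235) → (243.464,68.519) → (280.401,65.594) → (318.098,59.459). Open path.

**Shape 4** — `<path>` quadratic bezier, stroke `#ff0000` → engrave (S220, F2719). Control points (SVG): P0=(302.069,23.478), P1=(184.744,20.643), P2=(70.096,21.715); sampled at t=k/5. Machine vertices: (302.069,78.701) → (255.246,79.679) → (208.637,80.344) → (162.243,80.696) → (116.062,80.737) → (70.096,80.464). Open path.

**Shape 5** — `<path>` cubic bezier, stroke `#008000` → cut (S876, F1262). Control points (SVG): P0=(103.369,37.853), P1=(83.526,48.977), P2=(221.324,71.622), P3=(245.199,55.643); sampled at t=k/5. Machine vertices: (103.369,64.326) → (108.208,56.670) → (137.845,48.656) → (179.246,42.691) → (219.376,41.182) → (245.199,46.536). Open path.

**Shape 6** — `<polygon>` rectangle, stroke `#ff0000` → engrave (S220, F2719). Machine vertices: (144.582,60.530) → (252.675,60.530) → (252.675,16.882) → (144.582,16.882) → (144.582,60.530). Closed: final G1 returns to the first vertex.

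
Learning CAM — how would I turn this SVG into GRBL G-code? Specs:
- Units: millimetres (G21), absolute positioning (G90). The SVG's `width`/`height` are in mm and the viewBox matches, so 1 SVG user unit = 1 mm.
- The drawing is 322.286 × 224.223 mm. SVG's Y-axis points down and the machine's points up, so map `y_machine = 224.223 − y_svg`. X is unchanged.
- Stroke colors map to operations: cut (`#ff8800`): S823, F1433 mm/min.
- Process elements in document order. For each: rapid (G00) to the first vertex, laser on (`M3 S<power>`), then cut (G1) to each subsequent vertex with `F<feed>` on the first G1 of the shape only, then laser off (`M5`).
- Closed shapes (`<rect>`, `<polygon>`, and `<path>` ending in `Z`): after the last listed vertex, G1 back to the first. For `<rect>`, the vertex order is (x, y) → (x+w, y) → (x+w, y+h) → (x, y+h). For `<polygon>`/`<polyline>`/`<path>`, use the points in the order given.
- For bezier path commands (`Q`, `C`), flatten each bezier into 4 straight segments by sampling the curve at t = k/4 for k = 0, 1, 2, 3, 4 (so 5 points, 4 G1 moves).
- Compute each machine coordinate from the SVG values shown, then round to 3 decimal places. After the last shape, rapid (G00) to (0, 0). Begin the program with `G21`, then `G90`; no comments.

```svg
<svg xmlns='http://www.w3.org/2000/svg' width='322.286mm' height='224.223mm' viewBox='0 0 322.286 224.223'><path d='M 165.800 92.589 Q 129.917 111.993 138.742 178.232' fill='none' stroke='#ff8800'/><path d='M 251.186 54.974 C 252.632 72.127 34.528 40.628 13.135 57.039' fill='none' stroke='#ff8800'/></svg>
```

viewBox `0 0 322.286 224.223` with mm width/height → 1 unit = 1 mm. Flip: y_m = 224.223 − y_svg.

**Shape 1** — `<path>` quadratic bezier, stroke `#ff8800` → cut (S823, F1433). Control points (SVG): P0=(165.800,92.589), P1=(129.917,111.993), P2=(138.742,178.232); sampled at t=k/4. Machine vertices: (165.800,131.634) → (150.653,119.005) → (141.094,100.521) → (137.124,76.183) → (138.742,45.991). Open path.

**Shape 2** — `<path>` cubic bezier, stroke `#ff8800` → cut (S823, F1433). Control points (SVG): P0=(251.186,54.974), P1=(252.632,72.127), P2=(34.528,40.628), P3=(13.135,57.039); sampled at t=k/4. Machine vertices: (251.186,169.249) → (217.609,163.998) → (140.725,167.938) → (59.559,172.018) → (13.135,167.184). Open path.

G21
G90
G00 X165.800 Y131.634
M3 S823
G1 X150.653 Y119.005 F1433
G1 X141.094 Y100.521
G1 X137.124 Y76.183
G1 X138.742 Y45.991
M5
G00 X251.186 Y169.249
M3 S823
G1 X217.609 Y163.998 F1433
G1 X140.725 Y167.938
G1 X59.559 Y172.018
G1 X13.135 Y167.184
M5
G00 X0.000 Y0.000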